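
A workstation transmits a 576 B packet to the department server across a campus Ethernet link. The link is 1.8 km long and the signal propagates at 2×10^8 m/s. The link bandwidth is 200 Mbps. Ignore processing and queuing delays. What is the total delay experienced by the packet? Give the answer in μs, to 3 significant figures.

32.0 μs

L = 576 × 8 = 4608 bits.
Transmission delay = L/R = 4608 / 200000000 = 23.04 μs.
Propagation delay = d/s = 1800 m / 200000000 m/s = 9 μs.
Total = 32.0 μs.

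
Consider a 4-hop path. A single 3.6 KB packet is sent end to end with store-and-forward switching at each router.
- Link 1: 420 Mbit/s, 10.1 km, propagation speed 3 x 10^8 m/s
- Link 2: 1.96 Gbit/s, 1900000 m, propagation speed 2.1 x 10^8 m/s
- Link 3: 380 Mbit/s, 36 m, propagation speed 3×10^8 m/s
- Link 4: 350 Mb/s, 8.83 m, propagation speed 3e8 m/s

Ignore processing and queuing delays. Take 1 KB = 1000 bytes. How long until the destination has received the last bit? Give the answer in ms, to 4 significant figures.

9.323 ms

L = 28800 bits.
Transmission delays (L/R per hop): 0.0685714, 0.0146939, 0.0757895, 0.0822857 ms; sum = 0.24134 ms.
Propagation delays (d/s per hop): 0.0336667, 9.04762, 0.00012, 2.94333e-05 ms; sum = 9.08144 ms.
End-to-end = 9.323 ms.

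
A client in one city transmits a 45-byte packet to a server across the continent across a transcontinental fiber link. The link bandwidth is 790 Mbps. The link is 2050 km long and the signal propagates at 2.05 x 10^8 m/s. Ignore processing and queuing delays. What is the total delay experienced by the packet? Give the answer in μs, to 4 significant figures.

L = 45 × 8 = 360 bits.
Transmission delay = L/R = 360 / 790000000 = 0.455696 μs.
Propagation delay = d/s = 2050000 m / 2.05e+08 m/s = 10000 μs.
Total = 10000 μs.

10000 μs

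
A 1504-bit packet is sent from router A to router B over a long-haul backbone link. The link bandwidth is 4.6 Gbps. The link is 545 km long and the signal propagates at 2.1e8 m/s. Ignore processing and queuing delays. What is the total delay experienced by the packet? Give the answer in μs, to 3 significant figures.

Transmission delay = L/R = 1504 / 4600000000 = 0.326957 μs.
Propagation delay = d/s = 545000 m / 210000000 m/s = 2595.24 μs.
Total = 2600 μs.

2600 μs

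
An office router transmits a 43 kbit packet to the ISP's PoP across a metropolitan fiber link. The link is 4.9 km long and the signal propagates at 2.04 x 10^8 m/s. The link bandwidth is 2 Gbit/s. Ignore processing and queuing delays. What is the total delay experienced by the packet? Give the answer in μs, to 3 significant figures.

L = 43000 bits.
Transmission delay = L/R = 43000 / 2000000000 = 21.5 μs.
Propagation delay = d/s = 4900 m / 204000000 m/s = 24.0196 μs.
Total = 45.5 μs.

45.5 μs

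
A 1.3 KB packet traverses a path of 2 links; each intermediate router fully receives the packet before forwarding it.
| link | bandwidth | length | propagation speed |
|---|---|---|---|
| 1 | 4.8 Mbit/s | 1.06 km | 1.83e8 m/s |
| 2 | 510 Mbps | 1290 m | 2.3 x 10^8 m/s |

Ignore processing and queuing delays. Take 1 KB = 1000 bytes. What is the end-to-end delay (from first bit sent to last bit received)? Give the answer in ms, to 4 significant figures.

2.198 ms

L = 10400 bits.
Transmission delays (L/R per hop): 2.16667, 0.0203922 ms; sum = 2.18706 ms.
Propagation delays (d/s per hop): 0.00579235, 0.0056087 ms; sum = 0.011401 ms.
End-to-end = 2.198 ms.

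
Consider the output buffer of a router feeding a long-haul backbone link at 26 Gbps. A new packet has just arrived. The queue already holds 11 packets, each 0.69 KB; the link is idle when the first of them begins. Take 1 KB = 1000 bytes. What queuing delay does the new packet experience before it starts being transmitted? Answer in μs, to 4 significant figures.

2.335 μs

Each queued packet: L/R = 5520/26000000000 = 0.212308 μs.
11 queued → 2.33538 μs.
Queuing delay = 2.335 μs.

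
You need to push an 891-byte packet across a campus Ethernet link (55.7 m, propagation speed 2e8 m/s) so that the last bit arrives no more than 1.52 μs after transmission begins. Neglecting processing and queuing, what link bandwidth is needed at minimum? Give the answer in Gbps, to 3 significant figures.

5.74 Gbps

L = 7128 bits.
Propagation delay = 55.7 / 200000000 = 0.2785 μs.
Transmission budget = 1.52 − 0.2785 = 1.2415 μs.
R ≥ L / t_tx = 7128 bits / 1.2415e-06 s = 5.74 Gbps.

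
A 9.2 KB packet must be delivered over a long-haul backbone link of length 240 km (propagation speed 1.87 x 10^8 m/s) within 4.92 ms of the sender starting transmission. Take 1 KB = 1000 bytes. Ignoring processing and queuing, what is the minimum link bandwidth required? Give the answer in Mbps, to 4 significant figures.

L = 73600 bits.
Propagation delay = 240000 / 187000000 = 1.28342 ms.
Transmission budget = 4.92 − 1.28342 = 3.63658 ms.
R ≥ L / t_tx = 73600 bits / 0.00363658 s = 20.24 Mbps.

20.24 Mbps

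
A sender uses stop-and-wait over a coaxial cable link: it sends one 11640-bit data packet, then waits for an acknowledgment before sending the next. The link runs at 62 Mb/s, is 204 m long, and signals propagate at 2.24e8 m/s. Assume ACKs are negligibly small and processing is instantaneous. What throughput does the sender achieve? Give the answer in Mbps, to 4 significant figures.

t_tx = L/R = 11640/62000000 = 0.000187742 s.
t_prop = 204/2.24e+08 = 9.10714e-07 s; RTT = 1.82143e-06 s.
Cycle = t_tx + RTT = 0.000189563 s.
Throughput = L / cycle = 11640 / 0.000189563 = 61.40 Mbps.

61.40 Mbps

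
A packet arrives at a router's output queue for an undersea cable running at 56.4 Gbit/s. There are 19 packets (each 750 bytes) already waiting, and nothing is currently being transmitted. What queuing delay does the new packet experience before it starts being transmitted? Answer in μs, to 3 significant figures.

2.02 μs

Each queued packet: L/R = 6000/56400000000 = 0.106383 μs.
19 queued → 2.02128 μs.
Queuing delay = 2.02 μs.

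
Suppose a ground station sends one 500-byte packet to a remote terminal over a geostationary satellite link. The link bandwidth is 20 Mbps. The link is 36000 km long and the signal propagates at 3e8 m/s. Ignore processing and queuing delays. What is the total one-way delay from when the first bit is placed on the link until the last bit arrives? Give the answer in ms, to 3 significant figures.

120 ms

L = 500 × 8 = 4000 bits.
Transmission delay = L/R = 4000 / 20000000 = 0.2 ms.
Propagation delay = d/s = 36000000 m / 300000000 m/s = 120 ms.
Total = 120 ms.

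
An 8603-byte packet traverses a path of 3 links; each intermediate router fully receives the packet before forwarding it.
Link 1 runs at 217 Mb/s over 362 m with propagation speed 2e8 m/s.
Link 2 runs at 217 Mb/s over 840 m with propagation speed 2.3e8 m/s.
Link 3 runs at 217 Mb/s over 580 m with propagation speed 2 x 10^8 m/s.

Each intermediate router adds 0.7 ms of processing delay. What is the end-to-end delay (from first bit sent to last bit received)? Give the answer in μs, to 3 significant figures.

L = 8603 × 8 = 68824 bits.
Transmission delay per hop = L/R = 68824/217000000 = 317.161 μs; 3 hops → 951.484 μs.
Propagation delays (d/s per hop): 1.81, 3.65217, 2.9 μs; sum = 8.36217 μs.
Processing at 2 router(s): 2 × 0.7 ms = 1400 μs.
End-to-end = 2360 μs.

2360 μs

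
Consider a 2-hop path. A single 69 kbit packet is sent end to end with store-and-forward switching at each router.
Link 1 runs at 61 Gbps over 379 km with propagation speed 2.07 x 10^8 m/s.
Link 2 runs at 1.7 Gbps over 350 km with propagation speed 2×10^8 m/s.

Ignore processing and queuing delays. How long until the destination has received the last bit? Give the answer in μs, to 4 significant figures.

L = 69000 bits.
Transmission delays (L/R per hop): 1.13115, 40.5882 μs; sum = 41.7194 μs.
Propagation delays (d/s per hop): 1830.92, 1750 μs; sum = 3580.92 μs.
End-to-end = 3623 μs.

3623 μs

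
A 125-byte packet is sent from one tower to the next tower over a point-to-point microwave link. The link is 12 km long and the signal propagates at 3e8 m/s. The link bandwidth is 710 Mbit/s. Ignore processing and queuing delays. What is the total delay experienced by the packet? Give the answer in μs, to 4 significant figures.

L = 125 × 8 = 1000 bits.
Transmission delay = L/R = 1000 / 710000000 = 1.40845 μs.
Propagation delay = d/s = 12000 m / 300000000 m/s = 40 μs.
Total = 41.41 μs.

41.41 μs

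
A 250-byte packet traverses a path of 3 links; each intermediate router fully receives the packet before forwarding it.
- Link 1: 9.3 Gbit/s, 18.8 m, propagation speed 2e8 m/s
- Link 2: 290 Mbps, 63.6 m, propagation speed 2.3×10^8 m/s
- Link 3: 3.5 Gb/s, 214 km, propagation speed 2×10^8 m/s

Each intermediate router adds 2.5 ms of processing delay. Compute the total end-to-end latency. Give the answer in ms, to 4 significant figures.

6.078 ms

L = 250 × 8 = 2000 bits.
Transmission delays (L/R per hop): 0.000215054, 0.00689655, 0.000571429 ms; sum = 0.00768303 ms.
Propagation delays (d/s per hop): 9.4e-05, 0.000276522, 1.07 ms; sum = 1.07037 ms.
Processing at 2 router(s): 2 × 2.5 ms = 5 ms.
End-to-end = 6.078 ms.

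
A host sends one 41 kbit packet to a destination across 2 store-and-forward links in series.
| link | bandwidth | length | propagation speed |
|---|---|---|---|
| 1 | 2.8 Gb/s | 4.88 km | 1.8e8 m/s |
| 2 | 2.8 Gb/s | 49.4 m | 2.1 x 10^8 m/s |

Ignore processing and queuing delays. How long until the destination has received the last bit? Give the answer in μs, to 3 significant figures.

56.6 μs

L = 41000 bits.
Transmission delay per hop = L/R = 41000/2800000000 = 14.6429 μs; 2 hops → 29.2857 μs.
Propagation delays (d/s per hop): 27.1111, 0.235238 μs; sum = 27.3463 μs.
End-to-end = 56.6 μs.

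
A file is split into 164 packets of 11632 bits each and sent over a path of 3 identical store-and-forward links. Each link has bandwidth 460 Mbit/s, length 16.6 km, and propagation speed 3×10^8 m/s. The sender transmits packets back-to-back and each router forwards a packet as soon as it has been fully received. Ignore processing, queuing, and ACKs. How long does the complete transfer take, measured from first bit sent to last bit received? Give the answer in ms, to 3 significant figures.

4.36 ms

Per-hop transmission t_tx = L/R = 11632/460000000 = 0.025287 ms.
Per-hop propagation t_prop = 16600/300000000 = 0.0553333 ms.
Pipeline fill: first packet needs 3·t_tx to clear all hops; remaining 163 packets each add one t_tx.
Total = (3+164-1)·t_tx + 3·t_prop = 166·0.025287 + 3·0.0553333 = 4.36 ms.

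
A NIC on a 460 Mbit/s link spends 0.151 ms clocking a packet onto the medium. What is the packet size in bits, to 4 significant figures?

69460 bits

L = R × t_tx = 460000000 b/s × 0.000151 s = 69460 bits.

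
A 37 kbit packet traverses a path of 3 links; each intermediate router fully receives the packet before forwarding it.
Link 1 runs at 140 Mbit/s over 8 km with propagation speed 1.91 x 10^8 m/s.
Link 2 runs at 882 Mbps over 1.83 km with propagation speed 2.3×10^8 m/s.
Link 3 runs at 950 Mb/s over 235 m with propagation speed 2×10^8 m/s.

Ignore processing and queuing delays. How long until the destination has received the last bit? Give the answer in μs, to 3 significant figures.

L = 37000 bits.
Transmission delays (L/R per hop): 264.286, 41.9501, 38.9474 μs; sum = 345.183 μs.
Propagation delays (d/s per hop): 41.8848, 7.95652, 1.175 μs; sum = 51.0163 μs.
End-to-end = 396 μs.

396 μs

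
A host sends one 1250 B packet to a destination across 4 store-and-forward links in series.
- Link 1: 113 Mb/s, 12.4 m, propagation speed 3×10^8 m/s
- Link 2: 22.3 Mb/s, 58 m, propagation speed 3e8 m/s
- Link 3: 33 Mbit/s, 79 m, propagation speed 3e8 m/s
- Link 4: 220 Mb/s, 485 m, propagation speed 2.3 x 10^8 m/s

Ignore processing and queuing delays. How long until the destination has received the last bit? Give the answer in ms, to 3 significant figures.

L = 1250 × 8 = 10000 bits.
Transmission delays (L/R per hop): 0.0884956, 0.44843, 0.30303, 0.0454545 ms; sum = 0.885411 ms.
Propagation delays (d/s per hop): 4.13333e-05, 0.000193333, 0.000263333, 0.0021087 ms; sum = 0.0026067 ms.
End-to-end = 0.888 ms.

0.888 ms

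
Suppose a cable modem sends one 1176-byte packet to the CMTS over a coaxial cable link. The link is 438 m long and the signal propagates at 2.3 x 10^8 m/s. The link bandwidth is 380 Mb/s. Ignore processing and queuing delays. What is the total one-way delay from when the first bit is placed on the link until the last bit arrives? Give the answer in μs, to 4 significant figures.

26.66 μs

L = 1176 × 8 = 9408 bits.
Transmission delay = L/R = 9408 / 380000000 = 24.7579 μs.
Propagation delay = d/s = 438 m / 2.3e+08 m/s = 1.90435 μs.
Total = 26.66 μs.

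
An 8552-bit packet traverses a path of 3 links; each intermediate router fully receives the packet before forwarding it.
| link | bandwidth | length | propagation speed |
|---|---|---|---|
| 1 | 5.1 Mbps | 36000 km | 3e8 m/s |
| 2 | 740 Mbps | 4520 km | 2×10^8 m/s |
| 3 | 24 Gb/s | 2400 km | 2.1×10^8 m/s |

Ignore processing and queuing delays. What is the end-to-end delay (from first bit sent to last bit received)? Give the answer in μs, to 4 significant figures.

Transmission delays (L/R per hop): 1676.86, 11.5568, 0.356333 μs; sum = 1688.78 μs.
Propagation delays (d/s per hop): 120000, 22600, 11428.6 μs; sum = 154029 μs.
End-to-end = 155700 μs.

155700 μs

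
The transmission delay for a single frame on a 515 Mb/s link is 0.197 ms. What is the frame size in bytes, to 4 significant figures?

L = R × t_tx = 515000000 b/s × 0.000197 s = 101455 bits.
In bytes: 101455 / 8 = 12680 bytes.

12680 bytes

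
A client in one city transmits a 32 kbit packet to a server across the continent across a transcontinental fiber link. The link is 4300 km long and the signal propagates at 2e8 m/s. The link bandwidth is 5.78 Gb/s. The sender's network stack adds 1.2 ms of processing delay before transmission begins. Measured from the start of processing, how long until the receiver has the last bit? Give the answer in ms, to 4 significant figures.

22.71 ms

L = 32000 bits.
Transmission delay = L/R = 32000 / 5780000000 = 0.00553633 ms.
Propagation delay = d/s = 4300000 m / 200000000 m/s = 21.5 ms.
Plus processing delay 1.2 ms = 1.2 ms.
Total = 22.71 ms.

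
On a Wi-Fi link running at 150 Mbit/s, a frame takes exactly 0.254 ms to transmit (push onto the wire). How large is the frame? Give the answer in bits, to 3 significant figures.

L = R × t_tx = 150000000 b/s × 0.000254 s = 38100 bits.

38100 bits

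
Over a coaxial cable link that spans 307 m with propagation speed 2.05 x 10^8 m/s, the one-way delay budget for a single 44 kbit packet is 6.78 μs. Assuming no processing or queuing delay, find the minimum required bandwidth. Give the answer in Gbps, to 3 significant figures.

8.33 Gbps

Propagation delay = 307 / 2.05e+08 = 1.49756 μs.
Transmission budget = 6.78 − 1.49756 = 5.28244 μs.
R ≥ L / t_tx = 44000 bits / 5.28244e-06 s = 8.33 Gbps.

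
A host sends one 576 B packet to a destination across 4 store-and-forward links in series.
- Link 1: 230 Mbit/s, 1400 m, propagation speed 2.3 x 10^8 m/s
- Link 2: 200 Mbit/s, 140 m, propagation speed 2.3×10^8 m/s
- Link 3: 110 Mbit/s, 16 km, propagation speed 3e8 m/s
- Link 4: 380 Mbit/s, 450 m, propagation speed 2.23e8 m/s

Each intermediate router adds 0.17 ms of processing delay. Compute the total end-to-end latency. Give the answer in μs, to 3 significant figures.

L = 576 × 8 = 4608 bits.
Transmission delays (L/R per hop): 20.0348, 23.04, 41.8909, 12.1263 μs; sum = 97.092 μs.
Propagation delays (d/s per hop): 6.08696, 0.608696, 53.3333, 2.01794 μs; sum = 62.0469 μs.
Processing at 3 router(s): 3 × 0.17 ms = 510 μs.
End-to-end = 669 μs.

669 μs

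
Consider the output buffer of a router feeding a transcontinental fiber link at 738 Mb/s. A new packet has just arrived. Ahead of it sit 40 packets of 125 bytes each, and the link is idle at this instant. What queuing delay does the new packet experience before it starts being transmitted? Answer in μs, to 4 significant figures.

Each queued packet: L/R = 1000/738000000 = 1.35501 μs.
40 queued → 54.2005 μs.
Queuing delay = 54.20 μs.

54.20 μs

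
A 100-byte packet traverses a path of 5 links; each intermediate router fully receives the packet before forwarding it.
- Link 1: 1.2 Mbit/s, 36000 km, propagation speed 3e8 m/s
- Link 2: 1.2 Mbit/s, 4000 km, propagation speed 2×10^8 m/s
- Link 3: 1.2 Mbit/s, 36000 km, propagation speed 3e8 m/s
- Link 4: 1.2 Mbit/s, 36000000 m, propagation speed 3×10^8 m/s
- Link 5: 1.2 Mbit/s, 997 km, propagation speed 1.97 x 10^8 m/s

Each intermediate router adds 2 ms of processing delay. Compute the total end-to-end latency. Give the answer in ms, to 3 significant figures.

396 ms

L = 100 × 8 = 800 bits.
Transmission delay per hop = L/R = 800/1200000 = 0.666667 ms; 5 hops → 3.33333 ms.
Propagation delays (d/s per hop): 120, 20, 120, 120, 5.06091 ms; sum = 385.061 ms.
Processing at 4 router(s): 4 × 2 ms = 8 ms.
End-to-end = 396 ms.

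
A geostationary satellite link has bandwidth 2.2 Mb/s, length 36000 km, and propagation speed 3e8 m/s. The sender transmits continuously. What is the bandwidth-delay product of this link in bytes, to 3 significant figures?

Propagation delay = 36000000 / 300000000 = 0.12 s.
BDP = R × t_prop = 2200000 × 0.12 = 264000 bits.
In bytes: 264000/8 = 33000 bytes.

33000 bytes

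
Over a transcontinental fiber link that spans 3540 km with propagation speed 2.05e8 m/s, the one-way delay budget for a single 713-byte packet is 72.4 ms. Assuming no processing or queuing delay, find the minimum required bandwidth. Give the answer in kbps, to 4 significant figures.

L = 5704 bits.
Propagation delay = 3540000 / 2.05e+08 = 17.2683 ms.
Transmission budget = 72.4 − 17.2683 = 55.1317 ms.
R ≥ L / t_tx = 5704 bits / 0.0551317 s = 103.5 kbps.

103.5 kbps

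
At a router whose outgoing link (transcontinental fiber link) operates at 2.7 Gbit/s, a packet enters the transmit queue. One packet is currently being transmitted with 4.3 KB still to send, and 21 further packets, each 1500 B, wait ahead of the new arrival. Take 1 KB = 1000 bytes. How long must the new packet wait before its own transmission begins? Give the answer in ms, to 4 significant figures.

0.1061 ms

Each queued packet: L/R = 12000/2700000000 = 0.00444444 ms.
21 queued → 0.0933333 ms.
Plus remaining 34400 bits of current packet: 0.0127407 ms.
Queuing delay = 0.1061 ms.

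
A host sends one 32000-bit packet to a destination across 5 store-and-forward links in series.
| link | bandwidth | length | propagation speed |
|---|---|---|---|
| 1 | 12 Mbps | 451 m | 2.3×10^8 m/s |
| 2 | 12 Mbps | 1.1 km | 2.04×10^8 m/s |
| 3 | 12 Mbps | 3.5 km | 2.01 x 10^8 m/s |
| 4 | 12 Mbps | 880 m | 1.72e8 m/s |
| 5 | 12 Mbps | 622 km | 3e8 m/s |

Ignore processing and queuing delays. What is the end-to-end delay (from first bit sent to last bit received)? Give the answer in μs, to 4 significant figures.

15440 μs

Transmission delay per hop = L/R = 32000/12000000 = 2666.67 μs; 5 hops → 13333.3 μs.
Propagation delays (d/s per hop): 1.96087, 5.39216, 17.4129, 5.11628, 2073.33 μs; sum = 2103.22 μs.
End-to-end = 15440 μs.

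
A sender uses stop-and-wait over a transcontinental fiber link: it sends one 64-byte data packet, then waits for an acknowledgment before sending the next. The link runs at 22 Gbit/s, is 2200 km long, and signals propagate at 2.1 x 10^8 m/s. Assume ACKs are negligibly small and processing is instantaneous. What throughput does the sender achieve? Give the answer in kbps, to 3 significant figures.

t_tx = L/R = 512/22000000000 = 2.32727e-08 s.
t_prop = 2200000/210000000 = 0.0104762 s; RTT = 0.0209524 s.
Cycle = t_tx + RTT = 0.0209524 s.
Throughput = L / cycle = 512 / 0.0209524 = 24.4 kbps.

24.4 kbps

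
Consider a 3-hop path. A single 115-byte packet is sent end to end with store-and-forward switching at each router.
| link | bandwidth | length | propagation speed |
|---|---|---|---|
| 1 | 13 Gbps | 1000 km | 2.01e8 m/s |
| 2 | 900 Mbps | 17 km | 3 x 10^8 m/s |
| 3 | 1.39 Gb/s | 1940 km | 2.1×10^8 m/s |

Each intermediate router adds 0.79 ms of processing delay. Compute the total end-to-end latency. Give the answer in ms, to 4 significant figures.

15.85 ms

L = 115 × 8 = 920 bits.
Transmission delays (L/R per hop): 7.07692e-05, 0.00102222, 0.000661871 ms; sum = 0.00175486 ms.
Propagation delays (d/s per hop): 4.97512, 0.0566667, 9.2381 ms; sum = 14.2699 ms.
Processing at 2 router(s): 2 × 0.79 ms = 1.58 ms.
End-to-end = 15.85 ms.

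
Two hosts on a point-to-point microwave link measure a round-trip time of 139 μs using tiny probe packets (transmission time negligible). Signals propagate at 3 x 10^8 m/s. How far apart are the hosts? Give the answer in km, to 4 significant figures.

20.85 km

One-way propagation = RTT/2 = 69.5 μs.
d = s × t = 300000000 × 6.95e-05 = 20.85 km.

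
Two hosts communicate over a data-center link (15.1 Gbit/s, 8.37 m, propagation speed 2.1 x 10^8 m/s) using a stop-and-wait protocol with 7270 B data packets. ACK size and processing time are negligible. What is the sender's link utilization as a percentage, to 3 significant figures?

98.0 %

t_tx = L/R = 58160/15100000000 = 3.85166e-06 s.
t_prop = 8.37/210000000 = 3.98571e-08 s; RTT = 7.97143e-08 s.
Cycle = t_tx + RTT = 3.93137e-06 s.
Utilization = t_tx / cycle = 3.85166e-06/3.93137e-06 = 98.0 %.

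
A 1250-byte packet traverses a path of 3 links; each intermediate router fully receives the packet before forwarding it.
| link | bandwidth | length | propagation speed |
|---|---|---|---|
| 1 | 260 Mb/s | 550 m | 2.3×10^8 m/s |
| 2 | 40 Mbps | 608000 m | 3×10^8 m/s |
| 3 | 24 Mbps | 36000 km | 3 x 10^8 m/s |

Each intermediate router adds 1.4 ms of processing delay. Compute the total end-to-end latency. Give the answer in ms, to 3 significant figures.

L = 1250 × 8 = 10000 bits.
Transmission delays (L/R per hop): 0.0384615, 0.25, 0.416667 ms; sum = 0.705128 ms.
Propagation delays (d/s per hop): 0.0023913, 2.02667, 120 ms; sum = 122.029 ms.
Processing at 2 router(s): 2 × 1.4 ms = 2.8 ms.
End-to-end = 126 ms.

126 ms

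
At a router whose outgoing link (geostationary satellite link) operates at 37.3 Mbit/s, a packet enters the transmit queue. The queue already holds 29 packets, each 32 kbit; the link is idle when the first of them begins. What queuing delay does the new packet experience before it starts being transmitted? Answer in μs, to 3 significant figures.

24900 μs

Each queued packet: L/R = 32000/37300000 = 857.909 μs.
29 queued → 24879.4 μs.
Queuing delay = 24900 μs.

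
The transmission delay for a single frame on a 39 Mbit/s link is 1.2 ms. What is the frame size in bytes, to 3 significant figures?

L = R × t_tx = 39000000 b/s × 0.0012 s = 46800 bits.
In bytes: 46800 / 8 = 5850 bytes.

5850 bytes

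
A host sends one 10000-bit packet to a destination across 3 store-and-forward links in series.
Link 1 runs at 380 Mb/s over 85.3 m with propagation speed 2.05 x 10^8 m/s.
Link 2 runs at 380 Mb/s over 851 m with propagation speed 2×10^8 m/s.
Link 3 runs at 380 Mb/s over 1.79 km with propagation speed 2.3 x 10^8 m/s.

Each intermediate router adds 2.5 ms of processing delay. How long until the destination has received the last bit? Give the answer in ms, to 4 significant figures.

5.091 ms

Transmission delay per hop = L/R = 10000/380000000 = 0.0263158 ms; 3 hops → 0.0789474 ms.
Propagation delays (d/s per hop): 0.000416098, 0.004255, 0.00778261 ms; sum = 0.0124537 ms.
Processing at 2 router(s): 2 × 2.5 ms = 5 ms.
End-to-end = 5.091 ms.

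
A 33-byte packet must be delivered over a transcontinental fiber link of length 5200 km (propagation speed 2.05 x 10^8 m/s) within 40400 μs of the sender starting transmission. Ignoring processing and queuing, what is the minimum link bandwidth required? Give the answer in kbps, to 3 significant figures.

L = 264 bits.
Propagation delay = 5200000 / 2.05e+08 = 25365.9 μs.
Transmission budget = 40400 − 25365.9 = 15034.1 μs.
R ≥ L / t_tx = 264 bits / 0.0150341 s = 17.6 kbps.

17.6 kbps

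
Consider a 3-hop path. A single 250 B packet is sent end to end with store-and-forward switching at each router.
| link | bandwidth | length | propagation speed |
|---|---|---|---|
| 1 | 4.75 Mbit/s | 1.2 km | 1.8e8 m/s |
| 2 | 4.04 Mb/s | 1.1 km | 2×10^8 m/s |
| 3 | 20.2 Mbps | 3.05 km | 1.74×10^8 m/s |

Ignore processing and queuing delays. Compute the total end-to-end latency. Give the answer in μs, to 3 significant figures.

L = 250 × 8 = 2000 bits.
Transmission delays (L/R per hop): 421.053, 495.05, 99.0099 μs; sum = 1015.11 μs.
Propagation delays (d/s per hop): 6.66667, 5.5, 17.5287 μs; sum = 29.6954 μs.
End-to-end = 1040 μs.

1040 μs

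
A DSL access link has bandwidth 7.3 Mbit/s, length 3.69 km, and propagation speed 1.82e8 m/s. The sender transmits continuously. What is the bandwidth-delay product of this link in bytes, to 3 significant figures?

Propagation delay = 3690 / 182000000 = 2.02747e-05 s.
BDP = R × t_prop = 7300000 × 2.02747e-05 = 148.005 bits.
In bytes: 148.005/8 = 18.5 bytes.

18.5 bytes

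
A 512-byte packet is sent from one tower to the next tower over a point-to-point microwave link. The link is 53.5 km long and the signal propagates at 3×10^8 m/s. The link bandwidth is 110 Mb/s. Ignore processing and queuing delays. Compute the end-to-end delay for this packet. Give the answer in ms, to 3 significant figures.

0.216 ms

L = 512 × 8 = 4096 bits.
Transmission delay = L/R = 4096 / 110000000 = 0.0372364 ms.
Propagation delay = d/s = 53500 m / 300000000 m/s = 0.178333 ms.
Total = 0.216 ms.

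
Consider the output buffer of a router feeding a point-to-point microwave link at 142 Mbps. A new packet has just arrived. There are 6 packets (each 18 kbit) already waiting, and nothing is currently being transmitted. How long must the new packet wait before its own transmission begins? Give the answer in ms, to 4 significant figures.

0.7606 ms

Each queued packet: L/R = 18000/142000000 = 0.126761 ms.
6 queued → 0.760563 ms.
Queuing delay = 0.7606 ms.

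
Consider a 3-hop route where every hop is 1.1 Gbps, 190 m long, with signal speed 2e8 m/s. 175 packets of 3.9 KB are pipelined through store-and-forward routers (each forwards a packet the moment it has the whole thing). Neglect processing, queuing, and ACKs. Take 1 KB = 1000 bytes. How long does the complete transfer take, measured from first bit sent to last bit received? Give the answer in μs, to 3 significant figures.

Per-hop transmission t_tx = L/R = 31200/1100000000 = 28.3636 μs.
Per-hop propagation t_prop = 190/200000000 = 0.95 μs.
Pipeline fill: first packet needs 3·t_tx to clear all hops; remaining 174 packets each add one t_tx.
Total = (3+175-1)·t_tx + 3·t_prop = 177·28.3636 + 3·0.95 = 5020 μs.

5020 μs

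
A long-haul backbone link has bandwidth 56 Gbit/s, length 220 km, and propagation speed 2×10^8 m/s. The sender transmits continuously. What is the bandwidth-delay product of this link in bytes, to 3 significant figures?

Propagation delay = 220000 / 200000000 = 0.0011 s.
BDP = R × t_prop = 56000000000 × 0.0011 = 61600000 bits.
In bytes: 61600000/8 = 7700000 bytes.

7700000 bytes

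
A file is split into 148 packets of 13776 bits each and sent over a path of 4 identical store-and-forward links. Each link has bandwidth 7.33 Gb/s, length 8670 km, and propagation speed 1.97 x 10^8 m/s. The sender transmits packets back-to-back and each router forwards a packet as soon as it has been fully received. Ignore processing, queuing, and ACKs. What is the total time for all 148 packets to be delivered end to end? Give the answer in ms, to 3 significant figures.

Per-hop transmission t_tx = L/R = 13776/7330000000 = 0.0018794 ms.
Per-hop propagation t_prop = 8670000/197000000 = 44.0102 ms.
Pipeline fill: first packet needs 4·t_tx to clear all hops; remaining 147 packets each add one t_tx.
Total = (4+148-1)·t_tx + 4·t_prop = 151·0.0018794 + 4·44.0102 = 176 ms.

176 ms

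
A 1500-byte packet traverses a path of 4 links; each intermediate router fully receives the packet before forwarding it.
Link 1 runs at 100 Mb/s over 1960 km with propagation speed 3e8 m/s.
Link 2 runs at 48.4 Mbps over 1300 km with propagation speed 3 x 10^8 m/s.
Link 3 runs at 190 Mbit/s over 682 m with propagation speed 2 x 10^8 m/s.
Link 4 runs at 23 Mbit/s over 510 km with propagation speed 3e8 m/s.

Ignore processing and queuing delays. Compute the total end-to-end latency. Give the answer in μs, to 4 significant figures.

13520 μs

L = 1500 × 8 = 12000 bits.
Transmission delays (L/R per hop): 120, 247.934, 63.1579, 521.739 μs; sum = 952.831 μs.
Propagation delays (d/s per hop): 6533.33, 4333.33, 3.41, 1700 μs; sum = 12570.1 μs.
End-to-end = 13520 μs.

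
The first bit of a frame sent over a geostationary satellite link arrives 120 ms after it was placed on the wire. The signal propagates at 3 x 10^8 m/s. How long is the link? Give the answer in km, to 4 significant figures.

d = s × t_prop = 300000000 × 0.12 = 36000 km.

36000 km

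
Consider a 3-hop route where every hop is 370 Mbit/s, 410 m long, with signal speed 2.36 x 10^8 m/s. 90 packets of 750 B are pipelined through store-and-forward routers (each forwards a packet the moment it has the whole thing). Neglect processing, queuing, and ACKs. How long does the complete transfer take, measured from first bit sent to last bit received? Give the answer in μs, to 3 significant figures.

1500 μs

Per-hop transmission t_tx = L/R = 6000/370000000 = 16.2162 μs.
Per-hop propagation t_prop = 410/236000000 = 1.73729 μs.
Pipeline fill: first packet needs 3·t_tx to clear all hops; remaining 89 packets each add one t_tx.
Total = (3+90-1)·t_tx + 3·t_prop = 92·16.2162 + 3·1.73729 = 1500 μs.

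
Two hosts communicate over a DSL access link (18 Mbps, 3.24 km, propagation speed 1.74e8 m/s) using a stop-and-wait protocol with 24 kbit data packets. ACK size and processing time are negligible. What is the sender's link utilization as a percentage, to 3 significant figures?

t_tx = L/R = 24000/18000000 = 0.00133333 s.
t_prop = 3240/174000000 = 1.86207e-05 s; RTT = 3.72414e-05 s.
Cycle = t_tx + RTT = 0.00137057 s.
Utilization = t_tx / cycle = 0.00133333/0.00137057 = 97.3 %.

97.3 %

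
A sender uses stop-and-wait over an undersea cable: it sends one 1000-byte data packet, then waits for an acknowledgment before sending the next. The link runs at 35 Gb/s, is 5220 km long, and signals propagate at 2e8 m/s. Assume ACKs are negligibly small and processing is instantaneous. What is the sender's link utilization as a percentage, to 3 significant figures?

t_tx = L/R = 8000/35000000000 = 2.28571e-07 s.
t_prop = 5220000/200000000 = 0.0261 s; RTT = 0.0522 s.
Cycle = t_tx + RTT = 0.0522002 s.
Utilization = t_tx / cycle = 2.28571e-07/0.0522002 = 0.000438 %.

0.000438 %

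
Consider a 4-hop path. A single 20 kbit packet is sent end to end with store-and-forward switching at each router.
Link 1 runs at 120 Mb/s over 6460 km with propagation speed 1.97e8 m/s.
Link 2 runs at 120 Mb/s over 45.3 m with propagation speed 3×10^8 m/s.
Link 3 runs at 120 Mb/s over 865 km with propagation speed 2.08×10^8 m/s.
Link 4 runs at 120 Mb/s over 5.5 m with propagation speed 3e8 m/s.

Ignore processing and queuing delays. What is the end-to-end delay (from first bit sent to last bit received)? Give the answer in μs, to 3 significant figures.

L = 20000 bits.
Transmission delay per hop = L/R = 20000/120000000 = 166.667 μs; 4 hops → 666.667 μs.
Propagation delays (d/s per hop): 32791.9, 0.151, 4158.65, 0.0183333 μs; sum = 36950.7 μs.
End-to-end = 37600 μs.

37600 μs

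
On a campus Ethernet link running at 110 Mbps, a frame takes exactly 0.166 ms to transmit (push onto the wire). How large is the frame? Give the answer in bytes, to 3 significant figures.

L = R × t_tx = 110000000 b/s × 0.000166 s = 18260 bits.
In bytes: 18260 / 8 = 2280 bytes.

2280 bytes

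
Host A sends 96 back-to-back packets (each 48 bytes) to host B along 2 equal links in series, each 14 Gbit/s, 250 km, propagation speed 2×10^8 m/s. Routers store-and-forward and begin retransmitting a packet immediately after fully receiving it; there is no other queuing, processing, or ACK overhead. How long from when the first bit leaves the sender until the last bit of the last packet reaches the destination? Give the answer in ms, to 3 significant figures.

2.50 ms

Per-hop transmission t_tx = L/R = 384/14000000000 = 2.74286e-05 ms.
Per-hop propagation t_prop = 250000/200000000 = 1.25 ms.
Pipeline fill: first packet needs 2·t_tx to clear all hops; remaining 95 packets each add one t_tx.
Total = (2+96-1)·t_tx + 2·t_prop = 97·2.74286e-05 + 2·1.25 = 2.50 ms.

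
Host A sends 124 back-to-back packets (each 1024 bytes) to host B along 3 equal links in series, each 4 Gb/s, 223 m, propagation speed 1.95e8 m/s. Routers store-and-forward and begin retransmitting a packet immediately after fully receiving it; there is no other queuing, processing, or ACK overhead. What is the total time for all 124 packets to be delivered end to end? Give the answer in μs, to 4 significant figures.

Per-hop transmission t_tx = L/R = 8192/4000000000 = 2.048 μs.
Per-hop propagation t_prop = 223/195000000 = 1.14359 μs.
Pipeline fill: first packet needs 3·t_tx to clear all hops; remaining 123 packets each add one t_tx.
Total = (3+124-1)·t_tx + 3·t_prop = 126·2.048 + 3·1.14359 = 261.5 μs.

261.5 μs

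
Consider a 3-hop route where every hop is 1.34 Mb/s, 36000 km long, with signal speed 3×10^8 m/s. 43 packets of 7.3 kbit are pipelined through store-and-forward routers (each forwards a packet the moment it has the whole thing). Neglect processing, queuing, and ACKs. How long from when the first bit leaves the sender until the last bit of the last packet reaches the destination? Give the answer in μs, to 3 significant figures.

605000 μs

Per-hop transmission t_tx = L/R = 7300/1340000 = 5447.76 μs.
Per-hop propagation t_prop = 36000000/300000000 = 120000 μs.
Pipeline fill: first packet needs 3·t_tx to clear all hops; remaining 42 packets each add one t_tx.
Total = (3+43-1)·t_tx + 3·t_prop = 45·5447.76 + 3·120000 = 605000 μs.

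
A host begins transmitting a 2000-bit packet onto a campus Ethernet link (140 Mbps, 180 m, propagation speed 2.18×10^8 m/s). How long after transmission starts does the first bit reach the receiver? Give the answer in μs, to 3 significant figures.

0.826 μs

First bit experiences only propagation delay: d/s = 180/2.18e+08 = 0.826 μs.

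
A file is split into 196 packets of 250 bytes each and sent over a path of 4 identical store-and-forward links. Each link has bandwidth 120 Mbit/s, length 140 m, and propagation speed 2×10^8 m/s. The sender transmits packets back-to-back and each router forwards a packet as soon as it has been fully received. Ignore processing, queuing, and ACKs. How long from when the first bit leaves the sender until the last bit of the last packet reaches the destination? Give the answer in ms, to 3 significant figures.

3.32 ms

Per-hop transmission t_tx = L/R = 2000/120000000 = 0.0166667 ms.
Per-hop propagation t_prop = 140/200000000 = 0.0007 ms.
Pipeline fill: first packet needs 4·t_tx to clear all hops; remaining 195 packets each add one t_tx.
Total = (4+196-1)·t_tx + 4·t_prop = 199·0.0166667 + 4·0.0007 = 3.32 ms.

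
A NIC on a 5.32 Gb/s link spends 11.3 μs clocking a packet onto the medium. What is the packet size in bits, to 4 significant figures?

L = R × t_tx = 5320000000 b/s × 1.13e-05 s = 60116 bits.

60120 bits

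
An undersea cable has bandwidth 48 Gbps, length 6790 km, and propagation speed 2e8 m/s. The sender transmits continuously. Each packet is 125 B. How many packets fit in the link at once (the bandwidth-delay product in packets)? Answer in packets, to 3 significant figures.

1630000 packets

Propagation delay = 6790000 / 200000000 = 0.03395 s.
BDP = R × t_prop = 48000000000 × 0.03395 = 1629600000 bits.
In packets of 1000 bits: 1630000 packets.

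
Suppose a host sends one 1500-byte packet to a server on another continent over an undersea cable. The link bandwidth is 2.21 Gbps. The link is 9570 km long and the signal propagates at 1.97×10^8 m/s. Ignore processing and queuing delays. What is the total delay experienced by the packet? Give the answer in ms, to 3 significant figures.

48.6 ms

L = 1500 × 8 = 12000 bits.
Transmission delay = L/R = 12000 / 2210000000 = 0.00542986 ms.
Propagation delay = d/s = 9570000 m / 197000000 m/s = 48.5787 ms.
Total = 48.6 ms.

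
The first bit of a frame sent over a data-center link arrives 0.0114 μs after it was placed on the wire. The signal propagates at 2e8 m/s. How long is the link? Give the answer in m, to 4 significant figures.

2.280 m

d = s × t_prop = 200000000 × 1.14e-08 = 2.280 m.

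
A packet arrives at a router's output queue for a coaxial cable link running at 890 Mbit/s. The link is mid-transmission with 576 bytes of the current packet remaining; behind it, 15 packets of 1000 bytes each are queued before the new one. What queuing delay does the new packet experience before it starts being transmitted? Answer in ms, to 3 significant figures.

0.140 ms

Each queued packet: L/R = 8000/890000000 = 0.00898876 ms.
15 queued → 0.134831 ms.
Plus remaining 4608 bits of current packet: 0.00517753 ms.
Queuing delay = 0.140 ms.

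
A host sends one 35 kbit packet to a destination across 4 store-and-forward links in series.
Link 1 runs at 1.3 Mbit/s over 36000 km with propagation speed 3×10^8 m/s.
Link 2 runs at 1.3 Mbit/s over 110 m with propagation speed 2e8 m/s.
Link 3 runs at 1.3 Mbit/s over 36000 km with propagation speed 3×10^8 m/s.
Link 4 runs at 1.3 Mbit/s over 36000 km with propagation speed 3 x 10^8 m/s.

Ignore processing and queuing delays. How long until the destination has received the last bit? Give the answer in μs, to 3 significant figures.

468000 μs

L = 35000 bits.
Transmission delay per hop = L/R = 35000/1300000 = 26923.1 μs; 4 hops → 107692 μs.
Propagation delays (d/s per hop): 120000, 0.55, 120000, 120000 μs; sum = 360001 μs.
End-to-end = 468000 μs.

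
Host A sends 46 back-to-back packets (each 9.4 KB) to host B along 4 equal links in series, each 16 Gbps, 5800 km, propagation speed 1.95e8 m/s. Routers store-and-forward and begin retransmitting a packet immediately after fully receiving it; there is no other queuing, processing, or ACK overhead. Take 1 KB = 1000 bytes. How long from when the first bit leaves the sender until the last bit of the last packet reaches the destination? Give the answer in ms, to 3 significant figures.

119 ms

Per-hop transmission t_tx = L/R = 75200/16000000000 = 0.0047 ms.
Per-hop propagation t_prop = 5800000/195000000 = 29.7436 ms.
Pipeline fill: first packet needs 4·t_tx to clear all hops; remaining 45 packets each add one t_tx.
Total = (4+46-1)·t_tx + 4·t_prop = 49·0.0047 + 4·29.7436 = 119 ms.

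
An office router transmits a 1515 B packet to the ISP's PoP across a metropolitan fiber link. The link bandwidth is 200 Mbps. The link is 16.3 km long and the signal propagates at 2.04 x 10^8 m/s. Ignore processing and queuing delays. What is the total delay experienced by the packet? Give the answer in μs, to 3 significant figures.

L = 1515 × 8 = 12120 bits.
Transmission delay = L/R = 12120 / 200000000 = 60.6 μs.
Propagation delay = d/s = 16300 m / 204000000 m/s = 79.902 μs.
Total = 141 μs.

141 μs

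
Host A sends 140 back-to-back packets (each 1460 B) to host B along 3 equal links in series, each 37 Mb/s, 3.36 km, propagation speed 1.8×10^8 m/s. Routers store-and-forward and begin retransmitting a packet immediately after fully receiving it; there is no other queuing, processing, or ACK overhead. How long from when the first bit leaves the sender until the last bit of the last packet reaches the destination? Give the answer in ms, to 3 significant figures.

44.9 ms

Per-hop transmission t_tx = L/R = 11680/37000000 = 0.315676 ms.
Per-hop propagation t_prop = 3360/180000000 = 0.0186667 ms.
Pipeline fill: first packet needs 3·t_tx to clear all hops; remaining 139 packets each add one t_tx.
Total = (3+140-1)·t_tx + 3·t_prop = 142·0.315676 + 3·0.0186667 = 44.9 ms.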